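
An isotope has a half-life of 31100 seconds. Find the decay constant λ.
λ = ln(2)/t½ = 2.229e-5 second⁻¹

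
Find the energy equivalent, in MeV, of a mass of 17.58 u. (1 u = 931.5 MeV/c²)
E = mc² = 16380 MeV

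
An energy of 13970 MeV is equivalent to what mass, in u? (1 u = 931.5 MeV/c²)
m = E/c² = 15 u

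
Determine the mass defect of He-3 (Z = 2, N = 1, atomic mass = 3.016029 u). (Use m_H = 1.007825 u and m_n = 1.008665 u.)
Δm = Z·m_H + N·m_n − M = 0.008286 u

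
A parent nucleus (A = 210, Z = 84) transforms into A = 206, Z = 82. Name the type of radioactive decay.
ΔA = -4, ΔZ = -2 ⇒ alpha decay (α)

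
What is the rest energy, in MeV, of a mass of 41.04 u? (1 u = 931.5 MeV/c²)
E = mc² = 38230 MeV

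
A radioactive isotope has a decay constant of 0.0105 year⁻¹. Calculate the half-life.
t½ = ln(2)/λ = 66.01 years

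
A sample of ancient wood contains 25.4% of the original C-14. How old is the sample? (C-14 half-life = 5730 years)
Age = t½ × log₂(1/ratio) = 11330 years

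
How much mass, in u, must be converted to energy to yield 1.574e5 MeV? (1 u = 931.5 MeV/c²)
m = E/c² = 169 u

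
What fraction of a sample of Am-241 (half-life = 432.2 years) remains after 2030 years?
N/N₀ = (1/2)^(t/t½) = 0.03856 = 3.86%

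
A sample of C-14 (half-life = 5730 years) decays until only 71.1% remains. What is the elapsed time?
t = t½ × log₂(N₀/N) = 2820 years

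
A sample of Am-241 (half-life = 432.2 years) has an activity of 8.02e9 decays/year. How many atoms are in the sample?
N = A/λ = 5.001e12 atoms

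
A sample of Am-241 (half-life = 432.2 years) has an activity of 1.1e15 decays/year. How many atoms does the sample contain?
N = A/λ = 6.859e17 atoms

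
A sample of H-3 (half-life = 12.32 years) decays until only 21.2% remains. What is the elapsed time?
t = t½ × log₂(N₀/N) = 27.57 years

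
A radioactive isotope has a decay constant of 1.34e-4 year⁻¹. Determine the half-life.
t½ = ln(2)/λ = 5173 years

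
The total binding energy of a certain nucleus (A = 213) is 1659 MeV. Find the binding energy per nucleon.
B.E./A = 1659/213 = 7.789 MeV/nucleon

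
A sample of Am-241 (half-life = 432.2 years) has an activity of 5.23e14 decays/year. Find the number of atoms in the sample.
N = A/λ = 3.261e17 atoms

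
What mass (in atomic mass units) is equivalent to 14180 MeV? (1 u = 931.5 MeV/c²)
m = E/c² = 15.22 u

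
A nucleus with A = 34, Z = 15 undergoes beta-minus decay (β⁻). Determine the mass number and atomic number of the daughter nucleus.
Daughter: A = 34, Z = 16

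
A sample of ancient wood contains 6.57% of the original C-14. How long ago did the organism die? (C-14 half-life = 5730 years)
Age = t½ × log₂(1/ratio) = 22510 years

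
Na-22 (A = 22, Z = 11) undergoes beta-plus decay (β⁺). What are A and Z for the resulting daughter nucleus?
Daughter: A = 22, Z = 10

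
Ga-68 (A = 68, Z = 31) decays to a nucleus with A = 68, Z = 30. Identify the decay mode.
ΔA = 0, ΔZ = -1 ⇒ beta-plus decay (β⁺) or electron capture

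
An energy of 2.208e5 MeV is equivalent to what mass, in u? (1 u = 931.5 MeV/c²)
m = E/c² = 237 u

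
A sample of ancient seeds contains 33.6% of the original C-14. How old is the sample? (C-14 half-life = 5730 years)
Age = t½ × log₂(1/ratio) = 9016 years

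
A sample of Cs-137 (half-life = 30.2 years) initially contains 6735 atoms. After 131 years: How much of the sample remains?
N = N₀(1/2)^(t/t½) = 333.1 atoms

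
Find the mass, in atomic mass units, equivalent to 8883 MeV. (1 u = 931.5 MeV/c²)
m = E/c² = 9.536 u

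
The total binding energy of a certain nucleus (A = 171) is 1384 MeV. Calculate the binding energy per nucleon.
B.E./A = 1384/171 = 8.094 MeV/nucleon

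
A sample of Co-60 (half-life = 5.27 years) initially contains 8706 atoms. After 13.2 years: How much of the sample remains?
N = N₀(1/2)^(t/t½) = 1534 atoms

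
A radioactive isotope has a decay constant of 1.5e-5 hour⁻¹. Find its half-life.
t½ = ln(2)/λ = 46210 hours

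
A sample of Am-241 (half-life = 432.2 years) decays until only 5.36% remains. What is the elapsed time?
t = t½ × log₂(N₀/N) = 1825 years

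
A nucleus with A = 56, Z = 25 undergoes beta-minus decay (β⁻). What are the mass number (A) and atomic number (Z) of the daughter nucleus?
Daughter: A = 56, Z = 26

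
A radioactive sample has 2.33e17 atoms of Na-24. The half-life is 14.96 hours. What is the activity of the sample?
A = λN = 1.08e16 decays/hour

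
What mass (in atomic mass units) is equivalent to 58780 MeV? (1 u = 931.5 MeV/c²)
m = E/c² = 63.1 u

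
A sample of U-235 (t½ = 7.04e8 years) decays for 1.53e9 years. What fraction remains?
N/N₀ = (1/2)^(t/t½) = 0.2217 = 22.2%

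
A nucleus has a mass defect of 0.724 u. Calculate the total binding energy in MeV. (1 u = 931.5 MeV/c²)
B.E. = Δm × 931.5 = 674.4 MeV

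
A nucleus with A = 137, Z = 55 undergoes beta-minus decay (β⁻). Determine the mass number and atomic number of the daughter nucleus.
Daughter: A = 137, Z = 56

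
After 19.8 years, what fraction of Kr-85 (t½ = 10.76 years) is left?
N/N₀ = (1/2)^(t/t½) = 0.2793 = 27.9%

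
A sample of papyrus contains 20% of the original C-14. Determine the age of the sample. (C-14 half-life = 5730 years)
Age = t½ × log₂(1/ratio) = 13300 years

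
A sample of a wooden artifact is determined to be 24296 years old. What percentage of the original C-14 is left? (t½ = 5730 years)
N/N₀ = (1/2)^(t/t½) = 0.05292 = 5.29%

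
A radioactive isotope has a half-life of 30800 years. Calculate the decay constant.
λ = ln(2)/t½ = 2.25e-5 year⁻¹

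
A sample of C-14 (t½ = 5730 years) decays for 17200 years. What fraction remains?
N/N₀ = (1/2)^(t/t½) = 0.1248 = 12.5%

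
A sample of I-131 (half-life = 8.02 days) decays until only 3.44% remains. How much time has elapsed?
t = t½ × log₂(N₀/N) = 38.99 days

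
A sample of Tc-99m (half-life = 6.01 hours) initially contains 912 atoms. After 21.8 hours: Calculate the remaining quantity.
N = N₀(1/2)^(t/t½) = 73.8 atoms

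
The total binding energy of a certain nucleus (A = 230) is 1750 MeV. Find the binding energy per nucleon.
B.E./A = 1750/230 = 7.609 MeV/nucleon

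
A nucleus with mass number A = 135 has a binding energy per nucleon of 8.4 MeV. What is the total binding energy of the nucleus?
B.E. = 8.4 × 135 = 1134 MeV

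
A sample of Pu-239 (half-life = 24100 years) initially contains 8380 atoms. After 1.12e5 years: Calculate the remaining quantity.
N = N₀(1/2)^(t/t½) = 334.4 atoms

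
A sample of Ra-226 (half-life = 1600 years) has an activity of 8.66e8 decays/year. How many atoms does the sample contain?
N = A/λ = 1.999e12 atoms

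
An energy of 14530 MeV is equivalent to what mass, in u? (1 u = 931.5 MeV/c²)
m = E/c² = 15.6 u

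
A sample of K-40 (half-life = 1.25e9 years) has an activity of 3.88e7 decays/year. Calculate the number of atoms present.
N = A/λ = 6.997e16 atoms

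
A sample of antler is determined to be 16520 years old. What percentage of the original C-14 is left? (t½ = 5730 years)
N/N₀ = (1/2)^(t/t½) = 0.1356 = 13.6%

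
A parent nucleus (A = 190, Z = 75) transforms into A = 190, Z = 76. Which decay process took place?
ΔA = 0, ΔZ = +1 ⇒ beta-minus decay (β⁻)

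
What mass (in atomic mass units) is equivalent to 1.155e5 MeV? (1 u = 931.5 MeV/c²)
m = E/c² = 124 u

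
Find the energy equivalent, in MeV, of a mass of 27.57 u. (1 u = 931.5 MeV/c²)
E = mc² = 25680 MeV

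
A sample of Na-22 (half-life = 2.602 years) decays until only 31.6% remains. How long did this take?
t = t½ × log₂(N₀/N) = 4.325 years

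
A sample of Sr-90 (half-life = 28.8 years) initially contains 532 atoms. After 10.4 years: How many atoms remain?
N = N₀(1/2)^(t/t½) = 414.2 atoms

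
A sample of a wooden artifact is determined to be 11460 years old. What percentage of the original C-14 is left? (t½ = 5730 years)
N/N₀ = (1/2)^(t/t½) = 0.25 = 25%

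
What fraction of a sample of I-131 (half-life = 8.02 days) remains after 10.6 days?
N/N₀ = (1/2)^(t/t½) = 0.4001 = 40%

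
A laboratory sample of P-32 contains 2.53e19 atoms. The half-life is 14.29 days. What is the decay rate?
A = λN = 1.227e18 decays/day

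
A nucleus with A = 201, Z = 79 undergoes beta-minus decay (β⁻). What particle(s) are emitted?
β⁻: electron (e⁻) + antineutrino (ν̄ₑ)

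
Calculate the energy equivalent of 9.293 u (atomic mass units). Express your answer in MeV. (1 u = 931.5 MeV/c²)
E = mc² = 8656 MeV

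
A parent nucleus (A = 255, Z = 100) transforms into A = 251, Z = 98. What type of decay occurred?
ΔA = -4, ΔZ = -2 ⇒ alpha decay (α)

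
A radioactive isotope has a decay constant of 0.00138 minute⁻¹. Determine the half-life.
t½ = ln(2)/λ = 502.3 minutes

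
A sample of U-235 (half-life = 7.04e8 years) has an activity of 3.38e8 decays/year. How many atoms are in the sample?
N = A/λ = 3.433e17 atoms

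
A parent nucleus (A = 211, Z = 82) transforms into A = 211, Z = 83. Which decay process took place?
ΔA = 0, ΔZ = +1 ⇒ beta-minus decay (β⁻)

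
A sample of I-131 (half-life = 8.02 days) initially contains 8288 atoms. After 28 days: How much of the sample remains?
N = N₀(1/2)^(t/t½) = 737 atoms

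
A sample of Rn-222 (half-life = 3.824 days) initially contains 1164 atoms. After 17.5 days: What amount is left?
N = N₀(1/2)^(t/t½) = 48.79 atoms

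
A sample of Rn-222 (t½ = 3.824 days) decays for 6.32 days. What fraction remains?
N/N₀ = (1/2)^(t/t½) = 0.318 = 31.8%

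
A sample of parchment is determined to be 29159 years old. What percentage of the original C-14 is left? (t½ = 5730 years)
N/N₀ = (1/2)^(t/t½) = 0.02938 = 2.94%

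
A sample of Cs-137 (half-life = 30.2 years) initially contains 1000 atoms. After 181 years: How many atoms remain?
N = N₀(1/2)^(t/t½) = 15.7 atoms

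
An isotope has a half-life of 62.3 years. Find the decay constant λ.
λ = ln(2)/t½ = 0.01113 year⁻¹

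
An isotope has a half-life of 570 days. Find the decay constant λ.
λ = ln(2)/t½ = 0.001216 day⁻¹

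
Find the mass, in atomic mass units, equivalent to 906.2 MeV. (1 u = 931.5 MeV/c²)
m = E/c² = 0.9728 u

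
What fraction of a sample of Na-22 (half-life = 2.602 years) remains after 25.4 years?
N/N₀ = (1/2)^(t/t½) = 0.001152 = 0.115%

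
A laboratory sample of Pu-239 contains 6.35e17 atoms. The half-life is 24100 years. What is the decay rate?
A = λN = 1.826e13 decays/year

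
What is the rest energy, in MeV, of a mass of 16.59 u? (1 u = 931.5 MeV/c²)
E = mc² = 15450 MeV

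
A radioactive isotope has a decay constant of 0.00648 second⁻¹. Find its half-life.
t½ = ln(2)/λ = 107 seconds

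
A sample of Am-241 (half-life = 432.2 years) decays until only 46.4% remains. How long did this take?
t = t½ × log₂(N₀/N) = 478.8 years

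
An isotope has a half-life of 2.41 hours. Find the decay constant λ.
λ = ln(2)/t½ = 0.2876 hour⁻¹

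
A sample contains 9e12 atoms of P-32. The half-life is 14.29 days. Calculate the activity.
A = λN = 4.366e11 decays/day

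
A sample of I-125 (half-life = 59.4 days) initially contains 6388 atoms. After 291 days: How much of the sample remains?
N = N₀(1/2)^(t/t½) = 214.1 atoms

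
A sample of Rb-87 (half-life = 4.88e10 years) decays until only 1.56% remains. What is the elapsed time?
t = t½ × log₂(N₀/N) = 2.929e11 years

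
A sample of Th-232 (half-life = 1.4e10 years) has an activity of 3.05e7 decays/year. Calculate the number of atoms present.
N = A/λ = 6.16e17 atoms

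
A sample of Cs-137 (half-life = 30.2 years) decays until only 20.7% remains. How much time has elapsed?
t = t½ × log₂(N₀/N) = 68.62 years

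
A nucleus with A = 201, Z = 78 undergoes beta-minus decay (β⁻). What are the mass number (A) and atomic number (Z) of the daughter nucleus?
Daughter: A = 201, Z = 79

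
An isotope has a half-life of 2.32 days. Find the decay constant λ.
λ = ln(2)/t½ = 0.2988 day⁻¹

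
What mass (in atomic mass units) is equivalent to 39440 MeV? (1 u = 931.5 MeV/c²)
m = E/c² = 42.34 u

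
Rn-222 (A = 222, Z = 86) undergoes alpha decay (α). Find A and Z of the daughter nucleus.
Daughter: A = 218, Z = 84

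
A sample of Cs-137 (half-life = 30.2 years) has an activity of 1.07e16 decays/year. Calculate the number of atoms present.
N = A/λ = 4.662e17 atoms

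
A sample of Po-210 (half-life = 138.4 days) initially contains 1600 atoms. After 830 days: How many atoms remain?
N = N₀(1/2)^(t/t½) = 25.05 atoms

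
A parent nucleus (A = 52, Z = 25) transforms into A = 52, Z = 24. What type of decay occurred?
ΔA = 0, ΔZ = -1 ⇒ beta-plus decay (β⁺) or electron capture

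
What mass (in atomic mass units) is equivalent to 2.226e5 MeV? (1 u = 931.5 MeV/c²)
m = E/c² = 239 u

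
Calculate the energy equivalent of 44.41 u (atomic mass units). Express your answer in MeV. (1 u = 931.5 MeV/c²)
E = mc² = 41370 MeV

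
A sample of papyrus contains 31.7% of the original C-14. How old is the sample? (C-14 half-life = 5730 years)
Age = t½ × log₂(1/ratio) = 9497 years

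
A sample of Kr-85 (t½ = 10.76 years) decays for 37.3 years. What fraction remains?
N/N₀ = (1/2)^(t/t½) = 0.09046 = 9.05%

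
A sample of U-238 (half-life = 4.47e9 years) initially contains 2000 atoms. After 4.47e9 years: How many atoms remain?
N = N₀(1/2)^(t/t½) = 1000 atoms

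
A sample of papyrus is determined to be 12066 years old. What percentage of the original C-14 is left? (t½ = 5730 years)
N/N₀ = (1/2)^(t/t½) = 0.2323 = 23.2%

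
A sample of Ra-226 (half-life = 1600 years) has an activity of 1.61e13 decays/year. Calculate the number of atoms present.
N = A/λ = 3.716e16 atoms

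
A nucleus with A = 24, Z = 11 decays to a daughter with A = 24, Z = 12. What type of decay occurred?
ΔA = 0, ΔZ = +1 ⇒ beta-minus decay (β⁻)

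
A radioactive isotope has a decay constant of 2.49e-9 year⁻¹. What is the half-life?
t½ = ln(2)/λ = 2.784e8 years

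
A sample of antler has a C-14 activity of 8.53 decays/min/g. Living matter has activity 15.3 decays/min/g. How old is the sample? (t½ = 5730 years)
Age = t½ × log₂(A₀/A) = 4830 years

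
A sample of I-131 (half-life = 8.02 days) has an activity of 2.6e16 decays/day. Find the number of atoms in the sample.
N = A/λ = 3.008e17 atoms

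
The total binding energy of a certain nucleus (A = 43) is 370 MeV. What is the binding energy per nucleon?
B.E./A = 370/43 = 8.605 MeV/nucleon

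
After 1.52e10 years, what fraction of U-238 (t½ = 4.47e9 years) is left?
N/N₀ = (1/2)^(t/t½) = 0.0947 = 9.47%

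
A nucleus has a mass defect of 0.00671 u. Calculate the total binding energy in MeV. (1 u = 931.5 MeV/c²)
B.E. = Δm × 931.5 = 6.25 MeV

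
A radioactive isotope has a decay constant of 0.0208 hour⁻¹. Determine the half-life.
t½ = ln(2)/λ = 33.32 hours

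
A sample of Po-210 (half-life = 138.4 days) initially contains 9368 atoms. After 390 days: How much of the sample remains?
N = N₀(1/2)^(t/t½) = 1329 atoms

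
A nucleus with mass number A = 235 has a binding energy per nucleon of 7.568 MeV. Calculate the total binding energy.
B.E. = 7.568 × 235 = 1778 MeV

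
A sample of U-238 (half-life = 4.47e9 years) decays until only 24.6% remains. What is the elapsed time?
t = t½ × log₂(N₀/N) = 9.044e9 years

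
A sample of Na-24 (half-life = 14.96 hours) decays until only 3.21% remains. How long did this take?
t = t½ × log₂(N₀/N) = 74.22 hours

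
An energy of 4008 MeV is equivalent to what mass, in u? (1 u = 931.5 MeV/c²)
m = E/c² = 4.303 u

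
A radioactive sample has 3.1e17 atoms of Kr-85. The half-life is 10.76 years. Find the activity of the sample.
A = λN = 1.997e16 decays/year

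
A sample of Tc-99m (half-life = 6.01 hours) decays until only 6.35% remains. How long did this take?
t = t½ × log₂(N₀/N) = 23.9 hours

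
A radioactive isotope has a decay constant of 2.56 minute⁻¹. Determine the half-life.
t½ = ln(2)/λ = 0.2708 minutes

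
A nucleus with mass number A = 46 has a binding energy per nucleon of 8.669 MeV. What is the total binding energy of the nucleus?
B.E. = 8.669 × 46 = 398.8 MeV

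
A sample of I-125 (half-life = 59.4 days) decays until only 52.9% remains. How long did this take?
t = t½ × log₂(N₀/N) = 54.57 days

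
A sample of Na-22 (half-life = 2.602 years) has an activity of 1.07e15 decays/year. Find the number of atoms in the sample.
N = A/λ = 4.017e15 atoms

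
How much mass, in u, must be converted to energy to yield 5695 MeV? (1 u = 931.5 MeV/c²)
m = E/c² = 6.114 u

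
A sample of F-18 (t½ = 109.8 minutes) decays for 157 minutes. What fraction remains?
N/N₀ = (1/2)^(t/t½) = 0.3712 = 37.1%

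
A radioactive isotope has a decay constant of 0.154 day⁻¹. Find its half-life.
t½ = ln(2)/λ = 4.501 days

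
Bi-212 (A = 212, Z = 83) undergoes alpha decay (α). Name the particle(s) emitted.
α particle = ⁴₂He (2 protons + 2 neutrons)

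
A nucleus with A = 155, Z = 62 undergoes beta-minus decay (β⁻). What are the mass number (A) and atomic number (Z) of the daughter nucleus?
Daughter: A = 155, Z = 63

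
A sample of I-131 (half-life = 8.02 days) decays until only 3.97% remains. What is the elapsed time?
t = t½ × log₂(N₀/N) = 37.33 days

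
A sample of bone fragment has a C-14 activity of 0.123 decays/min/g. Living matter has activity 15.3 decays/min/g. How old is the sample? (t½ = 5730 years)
Age = t½ × log₂(A₀/A) = 39870 years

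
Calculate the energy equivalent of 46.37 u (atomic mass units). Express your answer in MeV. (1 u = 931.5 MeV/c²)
E = mc² = 43190 MeV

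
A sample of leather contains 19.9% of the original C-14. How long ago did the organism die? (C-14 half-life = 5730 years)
Age = t½ × log₂(1/ratio) = 13350 years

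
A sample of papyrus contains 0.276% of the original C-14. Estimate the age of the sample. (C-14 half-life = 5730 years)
Age = t½ × log₂(1/ratio) = 48710 years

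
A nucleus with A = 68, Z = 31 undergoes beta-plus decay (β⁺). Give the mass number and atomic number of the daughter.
Daughter: A = 68, Z = 30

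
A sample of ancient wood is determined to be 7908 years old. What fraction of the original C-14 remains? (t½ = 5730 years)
N/N₀ = (1/2)^(t/t½) = 0.3842 = 38.4%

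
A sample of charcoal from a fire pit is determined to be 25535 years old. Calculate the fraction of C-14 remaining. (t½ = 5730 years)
N/N₀ = (1/2)^(t/t½) = 0.04555 = 4.56%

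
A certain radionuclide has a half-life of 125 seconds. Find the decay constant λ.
λ = ln(2)/t½ = 0.005545 second⁻¹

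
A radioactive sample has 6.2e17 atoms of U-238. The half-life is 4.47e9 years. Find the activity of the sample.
A = λN = 9.614e7 decays/year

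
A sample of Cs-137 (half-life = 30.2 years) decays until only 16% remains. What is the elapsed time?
t = t½ × log₂(N₀/N) = 79.84 years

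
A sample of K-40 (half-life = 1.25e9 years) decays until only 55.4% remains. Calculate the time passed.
t = t½ × log₂(N₀/N) = 1.065e9 years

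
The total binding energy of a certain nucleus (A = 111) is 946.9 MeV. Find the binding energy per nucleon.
B.E./A = 946.9/111 = 8.531 MeV/nucleon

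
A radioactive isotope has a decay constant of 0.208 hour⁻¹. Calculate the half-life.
t½ = ln(2)/λ = 3.332 hours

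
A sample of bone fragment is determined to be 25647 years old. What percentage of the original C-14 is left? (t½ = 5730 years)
N/N₀ = (1/2)^(t/t½) = 0.04494 = 4.49%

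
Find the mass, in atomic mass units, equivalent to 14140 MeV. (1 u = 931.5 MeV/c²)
m = E/c² = 15.18 u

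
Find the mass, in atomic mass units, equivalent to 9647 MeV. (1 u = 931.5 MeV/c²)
m = E/c² = 10.36 u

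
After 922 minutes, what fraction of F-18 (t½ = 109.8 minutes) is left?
N/N₀ = (1/2)^(t/t½) = 0.002966 = 0.297%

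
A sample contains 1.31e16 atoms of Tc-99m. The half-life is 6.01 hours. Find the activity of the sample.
A = λN = 1.511e15 decays/hour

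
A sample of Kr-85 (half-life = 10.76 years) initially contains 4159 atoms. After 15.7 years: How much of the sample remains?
N = N₀(1/2)^(t/t½) = 1513 atoms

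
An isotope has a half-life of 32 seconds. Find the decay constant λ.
λ = ln(2)/t½ = 0.02166 second⁻¹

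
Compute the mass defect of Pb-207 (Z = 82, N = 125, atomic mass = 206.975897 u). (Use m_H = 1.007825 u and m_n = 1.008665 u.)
Δm = Z·m_H + N·m_n − M = 1.749 u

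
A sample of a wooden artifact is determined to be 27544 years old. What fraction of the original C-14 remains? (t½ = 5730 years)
N/N₀ = (1/2)^(t/t½) = 0.03572 = 3.57%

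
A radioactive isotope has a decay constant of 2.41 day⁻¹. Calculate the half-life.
t½ = ln(2)/λ = 0.2876 days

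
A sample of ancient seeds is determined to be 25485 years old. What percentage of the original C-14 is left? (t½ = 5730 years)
N/N₀ = (1/2)^(t/t½) = 0.04583 = 4.58%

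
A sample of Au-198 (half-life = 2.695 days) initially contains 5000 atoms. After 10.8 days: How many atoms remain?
N = N₀(1/2)^(t/t½) = 310.9 atoms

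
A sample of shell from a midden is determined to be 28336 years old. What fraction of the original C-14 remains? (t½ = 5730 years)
N/N₀ = (1/2)^(t/t½) = 0.03246 = 3.25%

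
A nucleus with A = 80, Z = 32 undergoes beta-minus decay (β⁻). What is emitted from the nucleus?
β⁻: electron (e⁻) + antineutrino (ν̄ₑ)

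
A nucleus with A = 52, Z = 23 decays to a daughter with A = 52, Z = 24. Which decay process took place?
ΔA = 0, ΔZ = +1 ⇒ beta-minus decay (β⁻)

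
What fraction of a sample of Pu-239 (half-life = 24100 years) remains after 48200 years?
N/N₀ = (1/2)^(t/t½) = 0.25 = 25%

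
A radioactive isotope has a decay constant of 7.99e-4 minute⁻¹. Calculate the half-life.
t½ = ln(2)/λ = 867.5 minutes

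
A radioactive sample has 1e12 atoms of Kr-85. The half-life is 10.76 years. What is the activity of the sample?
A = λN = 6.442e10 decays/year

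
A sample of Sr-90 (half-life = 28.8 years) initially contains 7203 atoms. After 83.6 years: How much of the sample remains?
N = N₀(1/2)^(t/t½) = 963.1 atoms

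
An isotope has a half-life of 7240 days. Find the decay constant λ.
λ = ln(2)/t½ = 9.574e-5 day⁻¹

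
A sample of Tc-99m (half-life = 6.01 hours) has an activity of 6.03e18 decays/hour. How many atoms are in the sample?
N = A/λ = 5.228e19 atoms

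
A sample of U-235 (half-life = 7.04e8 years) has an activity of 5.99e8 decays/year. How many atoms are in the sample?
N = A/λ = 6.084e17 atoms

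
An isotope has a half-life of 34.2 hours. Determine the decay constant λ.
λ = ln(2)/t½ = 0.02027 hour⁻¹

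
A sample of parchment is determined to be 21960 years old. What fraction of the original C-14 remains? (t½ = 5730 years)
N/N₀ = (1/2)^(t/t½) = 0.0702 = 7.02%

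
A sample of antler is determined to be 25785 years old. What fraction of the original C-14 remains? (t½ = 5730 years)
N/N₀ = (1/2)^(t/t½) = 0.04419 = 4.42%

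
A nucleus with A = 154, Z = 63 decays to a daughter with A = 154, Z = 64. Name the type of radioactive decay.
ΔA = 0, ΔZ = +1 ⇒ beta-minus decay (β⁻)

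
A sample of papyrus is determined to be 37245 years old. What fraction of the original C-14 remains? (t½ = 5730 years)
N/N₀ = (1/2)^(t/t½) = 0.01105 = 1.1%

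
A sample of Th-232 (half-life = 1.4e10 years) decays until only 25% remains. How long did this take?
t = t½ × log₂(N₀/N) = 2.8e10 years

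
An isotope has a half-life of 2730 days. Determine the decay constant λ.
λ = ln(2)/t½ = 2.539e-4 day⁻¹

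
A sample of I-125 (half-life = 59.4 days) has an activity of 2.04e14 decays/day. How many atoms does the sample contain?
N = A/λ = 1.748e16 atoms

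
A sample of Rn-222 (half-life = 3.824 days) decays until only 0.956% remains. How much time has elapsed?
t = t½ × log₂(N₀/N) = 25.65 days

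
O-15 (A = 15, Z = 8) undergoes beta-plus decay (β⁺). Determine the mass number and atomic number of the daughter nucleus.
Daughter: A = 15, Z = 7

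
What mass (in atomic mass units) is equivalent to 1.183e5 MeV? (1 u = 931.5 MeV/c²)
m = E/c² = 127 u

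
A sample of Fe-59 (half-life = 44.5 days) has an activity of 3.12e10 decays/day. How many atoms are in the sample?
N = A/λ = 2.003e12 atoms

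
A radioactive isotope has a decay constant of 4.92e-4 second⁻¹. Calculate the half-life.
t½ = ln(2)/λ = 1409 seconds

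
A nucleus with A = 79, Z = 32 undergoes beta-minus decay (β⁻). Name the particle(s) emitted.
β⁻: electron (e⁻) + antineutrino (ν̄ₑ)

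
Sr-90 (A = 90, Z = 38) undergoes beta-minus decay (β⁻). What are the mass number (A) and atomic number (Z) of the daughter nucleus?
Daughter: A = 90, Z = 39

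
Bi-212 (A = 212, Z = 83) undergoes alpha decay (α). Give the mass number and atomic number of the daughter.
Daughter: A = 208, Z = 81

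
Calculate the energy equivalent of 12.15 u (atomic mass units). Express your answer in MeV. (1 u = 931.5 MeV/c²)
E = mc² = 11320 MeV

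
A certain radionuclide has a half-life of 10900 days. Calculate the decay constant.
λ = ln(2)/t½ = 6.359e-5 day⁻¹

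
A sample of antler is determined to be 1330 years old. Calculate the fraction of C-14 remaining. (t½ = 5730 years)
N/N₀ = (1/2)^(t/t½) = 0.8514 = 85.1%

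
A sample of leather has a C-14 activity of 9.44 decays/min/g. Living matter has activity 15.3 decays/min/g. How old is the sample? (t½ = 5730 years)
Age = t½ × log₂(A₀/A) = 3992 years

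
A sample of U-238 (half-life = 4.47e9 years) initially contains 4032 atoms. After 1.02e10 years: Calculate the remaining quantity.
N = N₀(1/2)^(t/t½) = 829.1 atoms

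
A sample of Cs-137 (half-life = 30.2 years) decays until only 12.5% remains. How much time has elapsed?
t = t½ × log₂(N₀/N) = 90.6 years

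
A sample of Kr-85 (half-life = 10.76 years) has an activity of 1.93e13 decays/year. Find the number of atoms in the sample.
N = A/λ = 2.996e14 atoms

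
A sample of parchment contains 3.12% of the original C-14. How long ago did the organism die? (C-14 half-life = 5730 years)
Age = t½ × log₂(1/ratio) = 28660 years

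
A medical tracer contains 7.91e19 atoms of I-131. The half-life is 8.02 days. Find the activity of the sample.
A = λN = 6.836e18 decays/day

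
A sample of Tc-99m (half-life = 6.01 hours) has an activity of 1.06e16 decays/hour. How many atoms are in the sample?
N = A/λ = 9.191e16 atoms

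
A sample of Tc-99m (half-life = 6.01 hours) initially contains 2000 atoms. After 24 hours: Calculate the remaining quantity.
N = N₀(1/2)^(t/t½) = 125.6 atoms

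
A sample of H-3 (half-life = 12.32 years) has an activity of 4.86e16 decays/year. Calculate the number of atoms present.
N = A/λ = 8.638e17 atoms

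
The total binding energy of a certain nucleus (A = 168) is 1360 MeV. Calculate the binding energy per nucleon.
B.E./A = 1360/168 = 8.095 MeV/nucleon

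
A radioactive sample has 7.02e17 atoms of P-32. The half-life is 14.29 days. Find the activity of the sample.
A = λN = 3.405e16 decays/day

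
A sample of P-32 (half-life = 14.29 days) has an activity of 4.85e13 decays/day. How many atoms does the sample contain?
N = A/λ = 9.999e14 atoms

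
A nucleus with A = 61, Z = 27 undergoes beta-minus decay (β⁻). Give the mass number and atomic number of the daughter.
Daughter: A = 61, Z = 28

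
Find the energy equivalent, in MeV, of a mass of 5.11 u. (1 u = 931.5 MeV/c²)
E = mc² = 4760 MeV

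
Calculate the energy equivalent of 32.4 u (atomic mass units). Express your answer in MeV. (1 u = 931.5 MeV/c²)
E = mc² = 30180 MeV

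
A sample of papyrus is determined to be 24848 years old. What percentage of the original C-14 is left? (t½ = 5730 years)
N/N₀ = (1/2)^(t/t½) = 0.0495 = 4.95%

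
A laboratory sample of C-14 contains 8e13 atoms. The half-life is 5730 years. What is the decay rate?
A = λN = 9.677e9 decays/year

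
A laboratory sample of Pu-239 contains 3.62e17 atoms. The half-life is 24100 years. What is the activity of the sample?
A = λN = 1.041e13 decays/year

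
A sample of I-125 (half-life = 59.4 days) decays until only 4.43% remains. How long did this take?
t = t½ × log₂(N₀/N) = 267.1 days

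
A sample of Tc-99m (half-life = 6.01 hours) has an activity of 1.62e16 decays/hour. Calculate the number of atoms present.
N = A/λ = 1.405e17 atoms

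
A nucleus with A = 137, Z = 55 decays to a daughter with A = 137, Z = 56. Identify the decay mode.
ΔA = 0, ΔZ = +1 ⇒ beta-minus decay (β⁻)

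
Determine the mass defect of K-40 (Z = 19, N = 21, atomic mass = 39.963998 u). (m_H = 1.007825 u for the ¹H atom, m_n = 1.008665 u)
Δm = Z·m_H + N·m_n − M = 0.3666 u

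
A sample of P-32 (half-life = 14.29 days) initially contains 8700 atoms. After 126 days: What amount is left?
N = N₀(1/2)^(t/t½) = 19.29 atoms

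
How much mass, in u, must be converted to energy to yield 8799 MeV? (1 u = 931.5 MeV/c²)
m = E/c² = 9.446 u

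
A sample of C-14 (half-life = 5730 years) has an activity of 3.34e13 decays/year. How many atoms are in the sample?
N = A/λ = 2.761e17 atoms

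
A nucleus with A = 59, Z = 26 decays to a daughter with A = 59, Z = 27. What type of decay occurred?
ΔA = 0, ΔZ = +1 ⇒ beta-minus decay (β⁻)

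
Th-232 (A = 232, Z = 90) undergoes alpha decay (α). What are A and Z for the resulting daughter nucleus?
Daughter: A = 228, Z = 88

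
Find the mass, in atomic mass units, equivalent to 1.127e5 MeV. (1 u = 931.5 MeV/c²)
m = E/c² = 121 u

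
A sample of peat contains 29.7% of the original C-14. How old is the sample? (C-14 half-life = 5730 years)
Age = t½ × log₂(1/ratio) = 10040 years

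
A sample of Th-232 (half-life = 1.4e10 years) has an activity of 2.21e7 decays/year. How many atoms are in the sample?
N = A/λ = 4.464e17 atoms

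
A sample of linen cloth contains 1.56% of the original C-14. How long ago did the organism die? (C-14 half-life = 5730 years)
Age = t½ × log₂(1/ratio) = 34390 years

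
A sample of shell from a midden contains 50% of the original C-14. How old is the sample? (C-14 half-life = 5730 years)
Age = t½ × log₂(1/ratio) = 5730 years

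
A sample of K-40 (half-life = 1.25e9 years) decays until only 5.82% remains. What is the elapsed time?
t = t½ × log₂(N₀/N) = 5.129e9 years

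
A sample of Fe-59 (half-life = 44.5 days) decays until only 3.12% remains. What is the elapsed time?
t = t½ × log₂(N₀/N) = 222.6 days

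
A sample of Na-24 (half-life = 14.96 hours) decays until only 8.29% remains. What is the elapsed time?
t = t½ × log₂(N₀/N) = 53.74 hours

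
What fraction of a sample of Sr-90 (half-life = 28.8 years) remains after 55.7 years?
N/N₀ = (1/2)^(t/t½) = 0.2617 = 26.2%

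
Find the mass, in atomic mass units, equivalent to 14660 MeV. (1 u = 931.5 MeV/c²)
m = E/c² = 15.74 u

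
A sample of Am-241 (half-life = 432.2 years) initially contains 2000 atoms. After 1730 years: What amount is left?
N = N₀(1/2)^(t/t½) = 124.8 atoms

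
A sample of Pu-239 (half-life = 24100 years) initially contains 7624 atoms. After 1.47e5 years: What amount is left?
N = N₀(1/2)^(t/t½) = 111.2 atoms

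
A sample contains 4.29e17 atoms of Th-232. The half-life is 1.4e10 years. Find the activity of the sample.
A = λN = 2.124e7 decays/year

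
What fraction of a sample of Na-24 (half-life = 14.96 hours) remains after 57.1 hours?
N/N₀ = (1/2)^(t/t½) = 0.07096 = 7.1%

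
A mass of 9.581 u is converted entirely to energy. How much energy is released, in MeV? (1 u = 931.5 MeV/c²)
E = mc² = 8925 MeV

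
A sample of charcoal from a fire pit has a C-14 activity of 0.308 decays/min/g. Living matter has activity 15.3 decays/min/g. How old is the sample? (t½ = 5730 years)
Age = t½ × log₂(A₀/A) = 32290 years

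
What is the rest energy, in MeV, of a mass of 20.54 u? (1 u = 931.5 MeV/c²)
E = mc² = 19130 MeV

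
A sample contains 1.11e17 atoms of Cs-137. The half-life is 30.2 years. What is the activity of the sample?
A = λN = 2.548e15 decays/year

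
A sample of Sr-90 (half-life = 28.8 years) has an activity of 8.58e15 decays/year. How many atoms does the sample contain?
N = A/λ = 3.565e17 atoms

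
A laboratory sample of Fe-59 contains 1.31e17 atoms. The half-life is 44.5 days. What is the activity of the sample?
A = λN = 2.041e15 decays/day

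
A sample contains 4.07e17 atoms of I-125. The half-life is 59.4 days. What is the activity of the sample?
A = λN = 4.749e15 decays/day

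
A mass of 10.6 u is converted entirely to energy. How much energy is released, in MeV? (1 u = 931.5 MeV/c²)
E = mc² = 9874 MeV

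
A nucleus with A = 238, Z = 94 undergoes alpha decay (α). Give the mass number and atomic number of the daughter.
Daughter: A = 234, Z = 92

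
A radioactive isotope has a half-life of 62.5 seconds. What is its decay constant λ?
λ = ln(2)/t½ = 0.01109 second⁻¹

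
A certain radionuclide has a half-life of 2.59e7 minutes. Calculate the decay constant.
λ = ln(2)/t½ = 2.676e-8 minute⁻¹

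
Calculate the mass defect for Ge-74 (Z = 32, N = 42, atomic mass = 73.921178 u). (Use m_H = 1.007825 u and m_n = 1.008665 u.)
Δm = Z·m_H + N·m_n − M = 0.6932 u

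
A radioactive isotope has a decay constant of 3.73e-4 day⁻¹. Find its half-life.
t½ = ln(2)/λ = 1858 days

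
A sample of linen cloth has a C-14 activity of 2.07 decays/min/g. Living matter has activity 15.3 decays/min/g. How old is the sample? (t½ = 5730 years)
Age = t½ × log₂(A₀/A) = 16540 years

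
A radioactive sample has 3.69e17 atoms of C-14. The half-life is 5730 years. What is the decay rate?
A = λN = 4.464e13 decays/year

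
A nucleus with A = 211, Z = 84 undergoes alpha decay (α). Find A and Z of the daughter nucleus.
Daughter: A = 207, Z = 82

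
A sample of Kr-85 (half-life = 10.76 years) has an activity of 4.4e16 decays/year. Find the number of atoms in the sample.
N = A/λ = 6.83e17 atoms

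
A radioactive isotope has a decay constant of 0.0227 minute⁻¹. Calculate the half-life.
t½ = ln(2)/λ = 30.54 minutes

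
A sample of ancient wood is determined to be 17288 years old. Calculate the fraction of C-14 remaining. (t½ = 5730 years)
N/N₀ = (1/2)^(t/t½) = 0.1235 = 12.4%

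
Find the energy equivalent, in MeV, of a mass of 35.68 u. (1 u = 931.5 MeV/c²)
E = mc² = 33240 MeV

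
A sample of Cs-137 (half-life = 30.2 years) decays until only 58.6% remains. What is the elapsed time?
t = t½ × log₂(N₀/N) = 23.29 years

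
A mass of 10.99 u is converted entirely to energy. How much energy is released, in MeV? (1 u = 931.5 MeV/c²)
E = mc² = 10240 MeV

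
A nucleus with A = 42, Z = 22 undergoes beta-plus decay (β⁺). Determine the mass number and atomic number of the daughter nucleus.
Daughter: A = 42, Z = 21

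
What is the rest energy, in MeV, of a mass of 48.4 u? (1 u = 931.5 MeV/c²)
E = mc² = 45080 MeV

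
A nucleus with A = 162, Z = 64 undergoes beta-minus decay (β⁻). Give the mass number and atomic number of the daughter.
Daughter: A = 162, Z = 65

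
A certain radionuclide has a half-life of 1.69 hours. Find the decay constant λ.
λ = ln(2)/t½ = 0.4101 hour⁻¹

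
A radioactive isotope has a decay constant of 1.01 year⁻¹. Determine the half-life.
t½ = ln(2)/λ = 0.6863 years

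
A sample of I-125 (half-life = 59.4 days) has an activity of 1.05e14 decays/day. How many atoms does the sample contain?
N = A/λ = 8.998e15 atoms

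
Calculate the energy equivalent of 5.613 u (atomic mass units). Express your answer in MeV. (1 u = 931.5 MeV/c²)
E = mc² = 5229 MeV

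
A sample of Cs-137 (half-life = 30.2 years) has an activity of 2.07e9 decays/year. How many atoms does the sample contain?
N = A/λ = 9.019e10 atoms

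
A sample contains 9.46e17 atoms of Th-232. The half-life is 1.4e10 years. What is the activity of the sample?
A = λN = 4.684e7 decays/year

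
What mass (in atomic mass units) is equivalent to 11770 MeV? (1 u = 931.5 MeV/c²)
m = E/c² = 12.64 u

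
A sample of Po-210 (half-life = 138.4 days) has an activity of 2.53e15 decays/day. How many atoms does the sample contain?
N = A/λ = 5.052e17 atoms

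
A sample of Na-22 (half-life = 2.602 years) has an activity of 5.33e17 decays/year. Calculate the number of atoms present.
N = A/λ = 2.001e18 atoms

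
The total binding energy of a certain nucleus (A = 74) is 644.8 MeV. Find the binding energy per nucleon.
B.E./A = 644.8/74 = 8.714 MeV/nucleon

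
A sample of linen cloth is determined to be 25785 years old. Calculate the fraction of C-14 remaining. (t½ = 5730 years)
N/N₀ = (1/2)^(t/t½) = 0.04419 = 4.42%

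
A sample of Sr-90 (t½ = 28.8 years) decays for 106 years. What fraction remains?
N/N₀ = (1/2)^(t/t½) = 0.07799 = 7.8%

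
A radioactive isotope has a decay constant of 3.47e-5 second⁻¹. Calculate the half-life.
t½ = ln(2)/λ = 19980 seconds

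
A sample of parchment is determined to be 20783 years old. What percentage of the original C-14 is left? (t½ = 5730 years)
N/N₀ = (1/2)^(t/t½) = 0.08094 = 8.09%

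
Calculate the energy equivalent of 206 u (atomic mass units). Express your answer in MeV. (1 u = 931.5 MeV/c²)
E = mc² = 1.919e5 MeV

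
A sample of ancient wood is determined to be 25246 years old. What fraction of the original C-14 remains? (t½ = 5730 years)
N/N₀ = (1/2)^(t/t½) = 0.04717 = 4.72%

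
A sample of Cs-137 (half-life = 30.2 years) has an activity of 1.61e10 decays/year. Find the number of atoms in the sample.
N = A/λ = 7.015e11 atoms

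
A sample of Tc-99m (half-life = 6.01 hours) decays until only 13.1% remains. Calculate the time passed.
t = t½ × log₂(N₀/N) = 17.62 hours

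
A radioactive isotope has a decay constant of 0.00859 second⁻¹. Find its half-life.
t½ = ln(2)/λ = 80.69 seconds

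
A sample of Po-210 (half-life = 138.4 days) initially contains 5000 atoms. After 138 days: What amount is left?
N = N₀(1/2)^(t/t½) = 2505 atoms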